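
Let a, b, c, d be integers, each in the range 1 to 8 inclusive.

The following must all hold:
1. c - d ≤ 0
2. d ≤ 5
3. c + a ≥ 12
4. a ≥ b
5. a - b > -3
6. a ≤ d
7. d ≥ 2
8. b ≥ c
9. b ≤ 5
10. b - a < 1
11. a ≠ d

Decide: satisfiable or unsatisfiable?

From constraints 8 and 9: c ≤ b ≤ 5. From constraints 2 and 6: a ≤ d ≤ 5. Hence c + a ≤ 10. But constraint 3 requires c + a ≥ 12, and 12 > 10. Contradiction.

Unsatisfiable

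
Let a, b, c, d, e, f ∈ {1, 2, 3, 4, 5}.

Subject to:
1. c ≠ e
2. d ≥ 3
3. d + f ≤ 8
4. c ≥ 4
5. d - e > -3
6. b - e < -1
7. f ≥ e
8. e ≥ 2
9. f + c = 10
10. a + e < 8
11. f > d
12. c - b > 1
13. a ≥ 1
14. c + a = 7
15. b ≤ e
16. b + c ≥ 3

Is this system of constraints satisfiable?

Satisfiable

Try a = 2, b = 1, c = 5, d = 3, e = 3, f = 5.
Check constraint 3: d + f = 8; constraint 5: d - e = 0. The remaining constraints are straightforward to verify.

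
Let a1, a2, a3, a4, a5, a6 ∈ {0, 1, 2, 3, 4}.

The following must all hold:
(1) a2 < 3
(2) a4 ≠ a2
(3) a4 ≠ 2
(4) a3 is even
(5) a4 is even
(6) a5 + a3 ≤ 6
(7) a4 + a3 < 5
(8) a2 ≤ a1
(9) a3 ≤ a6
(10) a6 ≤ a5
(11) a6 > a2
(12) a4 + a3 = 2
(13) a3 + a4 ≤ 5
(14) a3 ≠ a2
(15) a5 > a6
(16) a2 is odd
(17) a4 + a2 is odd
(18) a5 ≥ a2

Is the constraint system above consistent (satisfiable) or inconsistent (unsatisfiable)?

Try a1 = 3, a2 = 1, a3 = 2, a4 = 0, a5 = 4, a6 = 2.
Check constraint 6: a5 + a3 = 6; constraint 7: a4 + a3 = 2; constraint 12: a4 + a3 = 2. The remaining constraints are straightforward to verify.

Satisfiable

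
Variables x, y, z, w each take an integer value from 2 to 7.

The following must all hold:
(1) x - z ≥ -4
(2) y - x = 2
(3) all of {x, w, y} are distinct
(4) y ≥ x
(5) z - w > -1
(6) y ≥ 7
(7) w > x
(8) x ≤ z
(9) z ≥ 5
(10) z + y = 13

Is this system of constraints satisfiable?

Setting (x, y, z, w) = (5, 7, 6, 6) satisfies everything: constraint 1: x - z = -1; constraint 2: y - x = 2; constraint 5: z - w = 0, and the others follow.

Satisfiable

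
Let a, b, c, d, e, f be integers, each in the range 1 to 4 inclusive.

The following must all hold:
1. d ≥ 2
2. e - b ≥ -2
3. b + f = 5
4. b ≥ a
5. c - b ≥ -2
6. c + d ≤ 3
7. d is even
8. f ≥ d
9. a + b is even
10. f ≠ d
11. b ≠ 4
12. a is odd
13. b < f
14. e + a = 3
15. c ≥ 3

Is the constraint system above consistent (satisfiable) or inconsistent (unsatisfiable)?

From constraint 15: c ≥ 3. From constraint 1: d ≥ 2. Hence c + d ≥ 5. But constraint 6 requires c + d ≤ 3, and 3 < 5. Contradiction.

Unsatisfiable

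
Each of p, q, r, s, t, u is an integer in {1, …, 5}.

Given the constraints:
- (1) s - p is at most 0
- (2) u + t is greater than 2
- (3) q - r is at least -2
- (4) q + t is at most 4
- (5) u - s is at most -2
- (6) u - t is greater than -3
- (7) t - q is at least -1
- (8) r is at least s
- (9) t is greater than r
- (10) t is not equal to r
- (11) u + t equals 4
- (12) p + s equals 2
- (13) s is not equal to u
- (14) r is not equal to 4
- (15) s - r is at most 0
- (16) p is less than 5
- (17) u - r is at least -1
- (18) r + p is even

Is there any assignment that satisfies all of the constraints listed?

Unsatisfiable

Constraints 5, 15, and 17 give s − u ≥ 2, u − r ≥ -1, r − s ≥ 0.
Adding all 3 inequalities: the left sides telescope to 0, and the right sides sum to 2 + (-1) + 0 = 1. So 0 ≥ 1, which is false.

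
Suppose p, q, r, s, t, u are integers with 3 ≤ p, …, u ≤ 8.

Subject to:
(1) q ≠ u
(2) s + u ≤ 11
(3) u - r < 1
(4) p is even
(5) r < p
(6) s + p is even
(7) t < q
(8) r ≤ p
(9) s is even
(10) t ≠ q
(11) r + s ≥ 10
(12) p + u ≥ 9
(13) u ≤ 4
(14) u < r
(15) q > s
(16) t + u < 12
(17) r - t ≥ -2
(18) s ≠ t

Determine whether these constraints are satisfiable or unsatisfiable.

Satisfiable

Try p = 8, q = 7, r = 5, s = 6, t = 5, u = 4.
Check constraint 2: s + u = 10; constraint 3: u - r = -1. The remaining constraints are straightforward to verify.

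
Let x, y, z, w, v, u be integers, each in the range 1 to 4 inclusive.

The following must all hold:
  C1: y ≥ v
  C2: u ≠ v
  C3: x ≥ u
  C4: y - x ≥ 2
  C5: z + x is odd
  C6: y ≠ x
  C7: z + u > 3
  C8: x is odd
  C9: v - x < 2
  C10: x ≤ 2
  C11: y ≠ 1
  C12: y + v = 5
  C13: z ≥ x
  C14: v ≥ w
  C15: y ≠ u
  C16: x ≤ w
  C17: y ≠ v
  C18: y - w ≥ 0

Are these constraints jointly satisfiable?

Take x = 1, y = 3, z = 4, w = 1, v = 2, u = 1. Then constraint 4: y - x = 2; constraint 7: z + u = 5; constraint 9: v - x = 1, and every other listed constraint is also met.

Satisfiable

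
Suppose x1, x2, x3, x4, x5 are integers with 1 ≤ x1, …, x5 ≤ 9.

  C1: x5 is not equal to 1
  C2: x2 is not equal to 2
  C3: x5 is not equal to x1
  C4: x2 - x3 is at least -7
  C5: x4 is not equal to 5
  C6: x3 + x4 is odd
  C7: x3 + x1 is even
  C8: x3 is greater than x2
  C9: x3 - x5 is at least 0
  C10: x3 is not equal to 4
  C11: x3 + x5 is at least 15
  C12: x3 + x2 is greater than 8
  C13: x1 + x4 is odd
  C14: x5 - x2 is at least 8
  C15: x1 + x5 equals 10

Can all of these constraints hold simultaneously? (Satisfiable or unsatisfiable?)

Constraints 4, 9, and 14 give x2 − x3 ≥ -7, x3 − x5 ≥ 0, x5 − x2 ≥ 8.
Adding all 3 inequalities: the left sides telescope to 0, and the right sides sum to (-7) + 0 + 8 = 1. So 0 ≥ 1, which is false.

Unsatisfiable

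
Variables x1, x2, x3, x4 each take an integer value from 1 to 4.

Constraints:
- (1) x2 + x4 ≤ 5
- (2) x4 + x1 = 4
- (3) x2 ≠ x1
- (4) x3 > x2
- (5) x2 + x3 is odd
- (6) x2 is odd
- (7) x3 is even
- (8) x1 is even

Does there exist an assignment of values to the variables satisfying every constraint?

Satisfiable

Take x1 = 2, x2 = 1, x3 = 4, x4 = 2. Then constraint 1: x2 + x4 = 3; constraint 2: x4 + x1 = 4, and every other listed constraint is also met.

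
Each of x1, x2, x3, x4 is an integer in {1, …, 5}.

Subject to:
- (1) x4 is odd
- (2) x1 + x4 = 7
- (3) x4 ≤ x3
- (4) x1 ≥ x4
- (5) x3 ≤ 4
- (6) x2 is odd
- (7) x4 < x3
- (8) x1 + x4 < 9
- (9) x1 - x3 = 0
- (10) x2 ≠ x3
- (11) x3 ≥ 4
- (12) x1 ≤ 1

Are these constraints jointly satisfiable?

Unsatisfiable

From constraint 12: x1 ≤ 1. From constraints 3 and 5: x4 ≤ x3 ≤ 4. Hence x1 + x4 ≤ 5. But constraint 2 requires x1 + x4 = 7, and 7 > 5. Contradiction.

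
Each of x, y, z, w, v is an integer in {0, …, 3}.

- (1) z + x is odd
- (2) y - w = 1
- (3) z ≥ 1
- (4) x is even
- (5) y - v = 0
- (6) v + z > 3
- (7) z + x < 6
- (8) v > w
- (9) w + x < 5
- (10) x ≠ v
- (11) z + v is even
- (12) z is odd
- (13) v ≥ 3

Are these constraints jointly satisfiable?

Satisfiable

Setting (x, y, z, w, v) = (0, 3, 3, 2, 3) satisfies everything: constraint 2: y - w = 1; constraint 5: y - v = 0, and the others follow.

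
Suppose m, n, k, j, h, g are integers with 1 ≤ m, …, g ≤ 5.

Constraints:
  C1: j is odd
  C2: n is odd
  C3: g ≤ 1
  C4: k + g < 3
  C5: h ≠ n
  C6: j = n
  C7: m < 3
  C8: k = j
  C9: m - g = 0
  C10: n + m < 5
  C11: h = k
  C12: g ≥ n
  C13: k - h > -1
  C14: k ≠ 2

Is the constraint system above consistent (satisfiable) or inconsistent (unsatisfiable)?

Unsatisfiable

From constraints 6, 8, and 11, h = k = j = n, so h = n. But constraint 5 says h ≠ n. Contradiction.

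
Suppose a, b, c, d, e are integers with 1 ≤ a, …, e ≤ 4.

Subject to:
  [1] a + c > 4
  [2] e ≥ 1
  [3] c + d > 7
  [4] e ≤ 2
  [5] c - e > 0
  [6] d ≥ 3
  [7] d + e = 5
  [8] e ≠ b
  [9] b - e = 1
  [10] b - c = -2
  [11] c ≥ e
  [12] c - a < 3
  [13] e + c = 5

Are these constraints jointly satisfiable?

Satisfiable

Try a = 3, b = 2, c = 4, d = 4, e = 1.
Check constraint 1: a + c = 7; constraint 3: c + d = 8. The remaining constraints are straightforward to verify.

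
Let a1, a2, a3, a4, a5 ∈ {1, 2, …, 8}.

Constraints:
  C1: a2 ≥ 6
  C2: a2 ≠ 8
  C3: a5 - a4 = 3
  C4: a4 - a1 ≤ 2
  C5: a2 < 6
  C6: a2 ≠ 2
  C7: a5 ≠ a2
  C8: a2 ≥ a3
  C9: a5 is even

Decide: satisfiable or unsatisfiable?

Unsatisfiable

From constraint 1: a2 ≥ 6. From constraint 5: a2 ≤ 5. But 5 < 6, so no value of a2 works.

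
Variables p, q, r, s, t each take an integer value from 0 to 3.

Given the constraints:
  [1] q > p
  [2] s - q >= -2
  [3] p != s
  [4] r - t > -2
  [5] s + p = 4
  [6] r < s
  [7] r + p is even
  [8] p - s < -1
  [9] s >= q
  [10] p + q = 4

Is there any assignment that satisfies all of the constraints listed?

The assignment p = 1, q = 3, r = 1, s = 3, t = 0 works:
  constraint 2 holds since s - q = 0.
  constraint 4 holds since r - t = 1.
The rest check out directly.

Satisfiable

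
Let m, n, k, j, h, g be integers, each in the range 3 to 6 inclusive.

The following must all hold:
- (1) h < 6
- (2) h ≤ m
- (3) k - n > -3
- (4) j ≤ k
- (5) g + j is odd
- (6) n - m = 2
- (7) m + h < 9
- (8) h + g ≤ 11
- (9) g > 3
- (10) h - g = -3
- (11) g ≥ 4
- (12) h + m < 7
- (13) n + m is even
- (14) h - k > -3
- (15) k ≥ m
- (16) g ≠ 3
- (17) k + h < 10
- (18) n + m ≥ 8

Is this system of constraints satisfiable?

Setting (m, n, k, j, h, g) = (3, 5, 5, 3, 3, 6) satisfies everything: constraint 3: k - n = 0; constraint 6: n - m = 2, and the others follow.

Satisfiable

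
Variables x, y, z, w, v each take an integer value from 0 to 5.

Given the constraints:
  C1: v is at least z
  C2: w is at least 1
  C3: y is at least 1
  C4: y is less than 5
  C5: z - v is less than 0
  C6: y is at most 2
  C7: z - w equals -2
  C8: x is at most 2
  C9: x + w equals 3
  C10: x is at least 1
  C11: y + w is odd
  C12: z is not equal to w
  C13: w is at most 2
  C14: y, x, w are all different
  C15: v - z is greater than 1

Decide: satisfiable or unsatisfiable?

Unsatisfiable

Constraints 2, 3, 6, 8, 10, and 13 confine each of y, x, w to the 2 values {1, 2}.
Constraint 14 requires all 3 of them to be distinct, but only 2 values are available — impossible by the pigeonhole principle.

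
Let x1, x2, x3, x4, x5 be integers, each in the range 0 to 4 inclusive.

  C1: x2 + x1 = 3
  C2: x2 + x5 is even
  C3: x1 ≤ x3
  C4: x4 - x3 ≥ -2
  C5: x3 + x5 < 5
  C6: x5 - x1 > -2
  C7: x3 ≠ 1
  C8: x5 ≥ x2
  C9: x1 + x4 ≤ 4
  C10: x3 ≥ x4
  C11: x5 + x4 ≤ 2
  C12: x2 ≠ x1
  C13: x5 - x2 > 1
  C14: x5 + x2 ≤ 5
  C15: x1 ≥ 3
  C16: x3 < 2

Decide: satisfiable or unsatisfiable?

Unsatisfiable

From constraints 3 and 15: x3 ≥ x1 and x1 ≥ 3, so x3 ≥ 3. From constraint 16: x3 ≤ 1. But 1 < 3, so no value of x3 works.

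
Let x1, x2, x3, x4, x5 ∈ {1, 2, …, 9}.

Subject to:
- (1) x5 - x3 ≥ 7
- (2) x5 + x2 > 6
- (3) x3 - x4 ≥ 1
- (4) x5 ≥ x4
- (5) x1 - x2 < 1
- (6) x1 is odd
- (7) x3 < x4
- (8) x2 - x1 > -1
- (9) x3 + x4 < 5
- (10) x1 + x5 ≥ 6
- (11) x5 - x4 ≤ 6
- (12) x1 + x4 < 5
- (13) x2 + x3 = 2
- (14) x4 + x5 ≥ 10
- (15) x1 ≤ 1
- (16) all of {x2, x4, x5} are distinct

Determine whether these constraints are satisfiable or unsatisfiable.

Unsatisfiable

Constraints 1, 3, and 11 give x5 − x3 ≥ 7, x3 − x4 ≥ 1, x4 − x5 ≥ -6.
Adding all 3 inequalities: the left sides telescope to 0, and the right sides sum to 7 + 1 + (-6) = 2. So 0 ≥ 2, which is false.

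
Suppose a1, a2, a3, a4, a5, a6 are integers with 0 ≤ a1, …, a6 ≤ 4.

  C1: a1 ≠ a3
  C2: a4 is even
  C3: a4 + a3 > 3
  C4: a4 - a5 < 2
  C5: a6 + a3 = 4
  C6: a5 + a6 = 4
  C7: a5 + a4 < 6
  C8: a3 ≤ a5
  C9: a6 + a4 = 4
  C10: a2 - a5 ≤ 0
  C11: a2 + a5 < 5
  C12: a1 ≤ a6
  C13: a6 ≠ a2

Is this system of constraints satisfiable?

Satisfiable

Take a1 = 0, a2 = 0, a3 = 2, a4 = 2, a5 = 2, a6 = 2. Then constraint 3: a4 + a3 = 4; constraint 4: a4 - a5 = 0; constraint 5: a6 + a3 = 4, and every other listed constraint is also met.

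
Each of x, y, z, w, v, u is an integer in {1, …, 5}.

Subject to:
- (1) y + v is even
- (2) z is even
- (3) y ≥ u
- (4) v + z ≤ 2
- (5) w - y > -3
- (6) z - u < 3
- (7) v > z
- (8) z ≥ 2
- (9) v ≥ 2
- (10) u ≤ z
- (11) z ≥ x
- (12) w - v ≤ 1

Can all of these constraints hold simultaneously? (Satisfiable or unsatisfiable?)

Unsatisfiable

From constraint 9: v ≥ 2. From constraint 8: z ≥ 2. Hence v + z ≥ 4. But constraint 4 requires v + z ≤ 2, and 2 < 4. Contradiction.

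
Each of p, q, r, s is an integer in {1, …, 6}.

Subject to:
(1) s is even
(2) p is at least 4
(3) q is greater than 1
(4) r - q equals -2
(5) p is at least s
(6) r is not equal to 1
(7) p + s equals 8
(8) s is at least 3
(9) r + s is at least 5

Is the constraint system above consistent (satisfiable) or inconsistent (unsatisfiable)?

Satisfiable

One satisfying assignment is p = 4, q = 6, r = 4, s = 4.
For the less obvious constraints — constraint 4: r - q = -2; constraint 7: p + s = 8 — and the others hold by inspection.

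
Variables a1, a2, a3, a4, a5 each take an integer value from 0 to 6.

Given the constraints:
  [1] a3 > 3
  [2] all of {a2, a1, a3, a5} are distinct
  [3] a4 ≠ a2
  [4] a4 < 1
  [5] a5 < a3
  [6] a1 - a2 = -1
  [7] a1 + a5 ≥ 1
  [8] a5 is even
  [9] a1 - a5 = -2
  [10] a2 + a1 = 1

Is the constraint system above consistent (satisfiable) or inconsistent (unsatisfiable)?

Satisfiable

Setting (a1, a2, a3, a4, a5) = (0, 1, 4, 0, 2) satisfies everything: constraint 6: a1 - a2 = -1; constraint 7: a1 + a5 = 2, and the others follow.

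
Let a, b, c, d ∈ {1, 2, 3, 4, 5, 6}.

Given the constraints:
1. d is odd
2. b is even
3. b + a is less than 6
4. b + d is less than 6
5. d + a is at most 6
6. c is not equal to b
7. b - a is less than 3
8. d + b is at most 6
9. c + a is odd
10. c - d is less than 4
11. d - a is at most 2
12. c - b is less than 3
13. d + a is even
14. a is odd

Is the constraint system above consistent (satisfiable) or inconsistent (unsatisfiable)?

Try a = 1, b = 2, c = 4, d = 3.
Check constraint 3: b + a = 3; constraint 4: b + d = 5; constraint 5: d + a = 4. The remaining constraints are straightforward to verify.

Satisfiable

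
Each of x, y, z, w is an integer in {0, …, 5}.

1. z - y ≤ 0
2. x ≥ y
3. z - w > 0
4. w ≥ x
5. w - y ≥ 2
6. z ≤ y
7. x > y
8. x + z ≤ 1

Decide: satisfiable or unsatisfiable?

Constraints 2, 3, 4, and 6 give z ≤ y, y ≤ x, x ≤ w, w < z. Chaining: z ≤ y ≤ x ≤ w < z, which forces z < z — impossible.

Unsatisfiable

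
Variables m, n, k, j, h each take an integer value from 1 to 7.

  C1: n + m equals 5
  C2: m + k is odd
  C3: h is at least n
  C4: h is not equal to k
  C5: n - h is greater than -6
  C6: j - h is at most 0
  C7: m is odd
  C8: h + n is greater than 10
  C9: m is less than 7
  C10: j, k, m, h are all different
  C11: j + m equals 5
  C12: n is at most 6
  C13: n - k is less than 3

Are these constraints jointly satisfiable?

Try m = 1, n = 4, k = 2, j = 4, h = 7.
Check constraint 1: n + m = 5; constraint 5: n - h = -3; constraint 6: j - h = -3. The remaining constraints are straightforward to verify.

Satisfiable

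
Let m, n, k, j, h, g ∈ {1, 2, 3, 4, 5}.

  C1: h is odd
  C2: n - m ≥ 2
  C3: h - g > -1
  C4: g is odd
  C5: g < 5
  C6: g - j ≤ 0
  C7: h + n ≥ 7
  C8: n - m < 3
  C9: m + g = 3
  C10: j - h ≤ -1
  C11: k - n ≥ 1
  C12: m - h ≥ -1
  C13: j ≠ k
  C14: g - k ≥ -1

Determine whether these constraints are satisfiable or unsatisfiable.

Constraints 2, 6, 10, 11, 12, and 14 give h − j ≥ 1, j − g ≥ 0, g − k ≥ -1, k − n ≥ 1, n − m ≥ 2, m − h ≥ -1.
Adding all 6 inequalities: the left sides telescope to 0, and the right sides sum to 1 + 0 + (-1) + 1 + 2 + (-1) = 2. So 0 ≥ 2, which is false.

Unsatisfiable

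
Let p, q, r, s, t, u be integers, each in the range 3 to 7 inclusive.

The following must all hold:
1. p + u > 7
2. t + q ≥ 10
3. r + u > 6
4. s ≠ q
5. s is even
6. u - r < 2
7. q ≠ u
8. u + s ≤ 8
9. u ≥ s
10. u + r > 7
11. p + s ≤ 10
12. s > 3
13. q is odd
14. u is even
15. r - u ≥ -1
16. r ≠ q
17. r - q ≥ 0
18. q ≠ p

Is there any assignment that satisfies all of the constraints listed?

Try p = 6, q = 3, r = 4, s = 4, t = 7, u = 4.
Check constraint 1: p + u = 10; constraint 2: t + q = 10; constraint 3: r + u = 8. The remaining constraints are straightforward to verify.

Satisfiable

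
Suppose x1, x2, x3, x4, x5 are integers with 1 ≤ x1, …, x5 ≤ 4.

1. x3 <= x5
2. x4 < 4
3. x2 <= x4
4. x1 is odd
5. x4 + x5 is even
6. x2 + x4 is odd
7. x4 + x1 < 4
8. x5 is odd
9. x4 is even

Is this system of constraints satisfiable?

Unsatisfiable

Constraint 9 makes x4 even and constraint 8 makes x5 odd, so x4 + x5 must be odd. Constraint 5 says x4 + x5 is even — contradiction.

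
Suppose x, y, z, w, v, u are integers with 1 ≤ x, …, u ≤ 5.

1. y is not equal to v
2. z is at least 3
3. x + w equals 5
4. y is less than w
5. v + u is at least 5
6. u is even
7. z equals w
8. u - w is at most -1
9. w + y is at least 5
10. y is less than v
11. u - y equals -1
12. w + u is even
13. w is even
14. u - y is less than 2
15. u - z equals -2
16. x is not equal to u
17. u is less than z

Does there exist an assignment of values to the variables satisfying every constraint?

Try x = 1, y = 3, z = 4, w = 4, v = 4, u = 2.
Check constraint 3: x + w = 5; constraint 5: v + u = 6. The remaining constraints are straightforward to verify.

Satisfiable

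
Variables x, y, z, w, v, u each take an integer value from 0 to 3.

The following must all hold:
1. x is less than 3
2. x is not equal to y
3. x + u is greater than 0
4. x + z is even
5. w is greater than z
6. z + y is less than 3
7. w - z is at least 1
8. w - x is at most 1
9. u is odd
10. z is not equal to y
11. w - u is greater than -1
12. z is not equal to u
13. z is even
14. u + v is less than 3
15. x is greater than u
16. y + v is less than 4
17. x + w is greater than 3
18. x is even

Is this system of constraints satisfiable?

Try x = 2, y = 1, z = 0, w = 2, v = 1, u = 1.
Check constraint 3: x + u = 3; constraint 6: z + y = 1. The remaining constraints are straightforward to verify.

Satisfiable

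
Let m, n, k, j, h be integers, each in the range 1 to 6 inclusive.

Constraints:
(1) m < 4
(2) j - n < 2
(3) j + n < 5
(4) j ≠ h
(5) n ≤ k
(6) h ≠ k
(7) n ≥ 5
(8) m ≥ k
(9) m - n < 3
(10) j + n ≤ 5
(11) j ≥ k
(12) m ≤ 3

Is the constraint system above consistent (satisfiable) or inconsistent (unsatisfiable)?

Unsatisfiable

From constraints 5 and 7: k ≥ n and n ≥ 5, so k ≥ 5. From constraints 8 and 12: k ≤ m and m ≤ 3, so k ≤ 3. But 3 < 5, so no value of k works.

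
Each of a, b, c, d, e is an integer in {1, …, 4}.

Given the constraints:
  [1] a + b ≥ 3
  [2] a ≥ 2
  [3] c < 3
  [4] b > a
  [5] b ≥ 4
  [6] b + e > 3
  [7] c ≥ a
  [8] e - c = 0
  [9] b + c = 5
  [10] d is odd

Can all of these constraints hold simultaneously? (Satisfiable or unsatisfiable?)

From constraint 5: b ≥ 4. From constraints 2 and 7: c ≥ a ≥ 2. Hence b + c ≥ 6. But constraint 9 requires b + c = 5, and 5 < 6. Contradiction.

Unsatisfiable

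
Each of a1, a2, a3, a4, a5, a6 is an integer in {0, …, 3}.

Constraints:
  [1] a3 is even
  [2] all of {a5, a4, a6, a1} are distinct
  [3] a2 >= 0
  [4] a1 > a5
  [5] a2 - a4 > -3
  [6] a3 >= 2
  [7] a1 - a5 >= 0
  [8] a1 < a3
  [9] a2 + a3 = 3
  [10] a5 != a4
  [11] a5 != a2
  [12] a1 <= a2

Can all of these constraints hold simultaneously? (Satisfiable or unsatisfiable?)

Satisfiable

Setting (a1, a2, a3, a4, a5, a6) = (1, 1, 2, 2, 0, 3) satisfies everything: constraint 5: a2 - a4 = -1; constraint 7: a1 - a5 = 1; constraint 9: a2 + a3 = 3, and the others follow.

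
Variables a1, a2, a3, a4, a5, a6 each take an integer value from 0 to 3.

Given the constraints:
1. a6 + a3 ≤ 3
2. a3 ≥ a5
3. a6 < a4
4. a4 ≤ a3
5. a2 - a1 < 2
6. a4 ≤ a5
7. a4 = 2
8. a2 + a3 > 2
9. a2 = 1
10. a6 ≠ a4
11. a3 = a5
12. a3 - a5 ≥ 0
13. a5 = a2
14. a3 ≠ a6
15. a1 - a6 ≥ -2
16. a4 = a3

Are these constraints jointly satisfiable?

Unsatisfiable

Constraint 7 fixes a4 = 2 and constraint 9 fixes a2 = 1. Constraints 11, 13, and 16 give a4 = a3 = a5 = a2, so a4 = a2. But 2 ≠ 1 — contradiction.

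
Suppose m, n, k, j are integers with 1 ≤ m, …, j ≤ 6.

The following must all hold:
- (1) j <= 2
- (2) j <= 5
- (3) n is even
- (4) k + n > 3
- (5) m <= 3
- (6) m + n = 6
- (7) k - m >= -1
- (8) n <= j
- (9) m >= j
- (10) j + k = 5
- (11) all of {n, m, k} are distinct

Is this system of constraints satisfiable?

Unsatisfiable

From constraint 5: m ≤ 3. From constraints 1 and 8: n ≤ j ≤ 2. Hence m + n ≤ 5. But constraint 6 requires m + n = 6, and 6 > 5. Contradiction.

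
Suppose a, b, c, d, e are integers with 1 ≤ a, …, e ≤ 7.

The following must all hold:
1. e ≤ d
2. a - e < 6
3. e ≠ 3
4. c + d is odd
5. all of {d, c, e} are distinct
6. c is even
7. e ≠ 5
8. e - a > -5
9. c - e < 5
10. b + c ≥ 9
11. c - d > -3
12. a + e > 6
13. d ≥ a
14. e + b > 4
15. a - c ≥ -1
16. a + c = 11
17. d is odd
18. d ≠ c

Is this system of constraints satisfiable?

Take a = 5, b = 5, c = 6, d = 7, e = 2. Then constraint 2: a - e = 3; constraint 8: e - a = -3, and every other listed constraint is also met.

Satisfiable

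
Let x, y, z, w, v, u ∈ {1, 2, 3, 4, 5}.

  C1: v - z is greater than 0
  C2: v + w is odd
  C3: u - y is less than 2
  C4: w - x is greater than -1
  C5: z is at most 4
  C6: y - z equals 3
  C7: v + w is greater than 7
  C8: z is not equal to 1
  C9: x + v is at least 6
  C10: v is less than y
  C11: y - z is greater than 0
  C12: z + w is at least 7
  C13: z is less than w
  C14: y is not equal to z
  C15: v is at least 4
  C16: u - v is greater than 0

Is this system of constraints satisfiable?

The assignment x = 5, y = 5, z = 2, w = 5, v = 4, u = 5 works:
  constraint 1 holds since v - z = 2.
  constraint 3 holds since u - y = 0.
  constraint 4 holds since w - x = 0.
The rest check out directly.

Satisfiable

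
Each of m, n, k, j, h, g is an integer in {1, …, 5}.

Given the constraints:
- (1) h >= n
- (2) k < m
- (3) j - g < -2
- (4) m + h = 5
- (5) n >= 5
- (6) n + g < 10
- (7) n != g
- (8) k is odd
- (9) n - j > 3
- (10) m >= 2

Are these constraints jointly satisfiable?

Unsatisfiable

From constraint 10: m ≥ 2. From constraints 1 and 5: h ≥ n ≥ 5. Hence m + h ≥ 7. But constraint 4 requires m + h = 5, and 5 < 7. Contradiction.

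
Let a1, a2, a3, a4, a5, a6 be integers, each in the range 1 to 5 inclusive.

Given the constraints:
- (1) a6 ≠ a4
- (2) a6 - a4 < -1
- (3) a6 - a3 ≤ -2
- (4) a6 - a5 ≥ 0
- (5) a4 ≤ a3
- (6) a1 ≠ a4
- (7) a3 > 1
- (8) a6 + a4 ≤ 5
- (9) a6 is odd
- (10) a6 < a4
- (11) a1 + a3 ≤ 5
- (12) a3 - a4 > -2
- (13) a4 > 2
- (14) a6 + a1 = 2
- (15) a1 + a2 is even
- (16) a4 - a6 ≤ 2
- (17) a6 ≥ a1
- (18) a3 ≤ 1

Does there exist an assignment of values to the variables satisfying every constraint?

From constraint 13: a4 ≥ 3. From constraints 5 and 18: a4 ≤ a3 and a3 ≤ 1, so a4 ≤ 1. But 1 < 3, so no value of a4 works.

Unsatisfiable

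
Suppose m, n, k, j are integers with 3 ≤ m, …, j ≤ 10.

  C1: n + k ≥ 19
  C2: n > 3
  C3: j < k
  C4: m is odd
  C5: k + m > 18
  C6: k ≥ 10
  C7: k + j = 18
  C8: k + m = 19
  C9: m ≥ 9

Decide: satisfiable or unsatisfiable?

Setting (m, n, k, j) = (9, 10, 10, 8) satisfies everything: constraint 1: n + k = 20; constraint 5: k + m = 19, and the others follow.

Satisfiable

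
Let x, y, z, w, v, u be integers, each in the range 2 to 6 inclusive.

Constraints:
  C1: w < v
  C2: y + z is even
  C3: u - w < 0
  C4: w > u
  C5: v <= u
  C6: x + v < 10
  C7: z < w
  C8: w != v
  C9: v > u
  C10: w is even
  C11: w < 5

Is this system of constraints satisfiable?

Unsatisfiable

Constraints 1, 3, and 5 give v ≤ u, u < w, w < v. Chaining: v ≤ u < w < v, which forces v < v — impossible.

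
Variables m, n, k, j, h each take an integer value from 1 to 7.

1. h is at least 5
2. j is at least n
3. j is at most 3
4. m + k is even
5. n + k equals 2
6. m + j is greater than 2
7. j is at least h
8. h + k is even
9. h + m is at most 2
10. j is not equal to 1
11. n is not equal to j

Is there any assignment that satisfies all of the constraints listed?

Unsatisfiable

From constraint 1: h ≥ 5. From constraints 3 and 7: h ≤ j and j ≤ 3, so h ≤ 3. But 3 < 5, so no value of h works.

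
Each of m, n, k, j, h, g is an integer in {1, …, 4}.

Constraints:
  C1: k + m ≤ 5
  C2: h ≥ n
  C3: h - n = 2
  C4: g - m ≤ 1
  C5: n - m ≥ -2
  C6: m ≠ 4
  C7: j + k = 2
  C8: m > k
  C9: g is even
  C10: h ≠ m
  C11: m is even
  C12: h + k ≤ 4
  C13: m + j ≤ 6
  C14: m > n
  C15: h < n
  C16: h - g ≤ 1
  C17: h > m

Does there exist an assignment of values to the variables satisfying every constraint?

Constraints 14, 15, and 17 give h < n, n < m, m < h. Chaining: h < n < m < h, which forces h < h — impossible.

Unsatisfiable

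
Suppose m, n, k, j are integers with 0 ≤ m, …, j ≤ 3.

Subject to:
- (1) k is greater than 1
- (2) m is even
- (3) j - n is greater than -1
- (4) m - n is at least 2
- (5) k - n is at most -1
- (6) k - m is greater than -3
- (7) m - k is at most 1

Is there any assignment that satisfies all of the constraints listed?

Unsatisfiable

Constraints 4, 5, and 7 give m − n ≥ 2, n − k ≥ 1, k − m ≥ -1.
Adding all 3 inequalities: the left sides telescope to 0, and the right sides sum to 2 + 1 + (-1) = 2. So 0 ≥ 2, which is false.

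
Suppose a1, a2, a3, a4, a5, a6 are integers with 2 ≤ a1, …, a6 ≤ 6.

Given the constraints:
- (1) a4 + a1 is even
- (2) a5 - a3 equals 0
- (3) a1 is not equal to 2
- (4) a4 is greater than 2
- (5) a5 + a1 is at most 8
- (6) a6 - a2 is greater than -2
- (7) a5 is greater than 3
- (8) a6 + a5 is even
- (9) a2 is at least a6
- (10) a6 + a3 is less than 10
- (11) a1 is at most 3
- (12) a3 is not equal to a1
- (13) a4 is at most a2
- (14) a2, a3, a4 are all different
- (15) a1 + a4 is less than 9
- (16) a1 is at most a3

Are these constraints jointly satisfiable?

Satisfiable

Try a1 = 3, a2 = 5, a3 = 4, a4 = 3, a5 = 4, a6 = 4.
Check constraint 2: a5 - a3 = 0; constraint 5: a5 + a1 = 7. The remaining constraints are straightforward to verify.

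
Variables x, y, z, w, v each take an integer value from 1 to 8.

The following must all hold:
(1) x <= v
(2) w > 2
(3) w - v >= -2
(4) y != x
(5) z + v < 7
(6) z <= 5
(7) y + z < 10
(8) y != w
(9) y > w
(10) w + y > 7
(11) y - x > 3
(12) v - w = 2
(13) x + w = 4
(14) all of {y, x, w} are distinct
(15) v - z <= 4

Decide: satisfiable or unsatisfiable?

Satisfiable

Setting (x, y, z, w, v) = (1, 7, 1, 3, 5) satisfies everything: constraint 3: w - v = -2; constraint 5: z + v = 6, and the others follow.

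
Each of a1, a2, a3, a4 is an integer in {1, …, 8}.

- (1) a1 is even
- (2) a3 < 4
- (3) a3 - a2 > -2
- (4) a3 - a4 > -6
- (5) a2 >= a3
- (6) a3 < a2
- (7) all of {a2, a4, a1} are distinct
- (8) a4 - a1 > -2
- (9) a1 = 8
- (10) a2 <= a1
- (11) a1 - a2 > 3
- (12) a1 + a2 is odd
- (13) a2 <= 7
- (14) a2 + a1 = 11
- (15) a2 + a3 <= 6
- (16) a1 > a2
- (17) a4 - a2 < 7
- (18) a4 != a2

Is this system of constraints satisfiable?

Try a1 = 8, a2 = 3, a3 = 2, a4 = 7.
Check constraint 3: a3 - a2 = -1; constraint 4: a3 - a4 = -5. The remaining constraints are straightforward to verify.

Satisfiable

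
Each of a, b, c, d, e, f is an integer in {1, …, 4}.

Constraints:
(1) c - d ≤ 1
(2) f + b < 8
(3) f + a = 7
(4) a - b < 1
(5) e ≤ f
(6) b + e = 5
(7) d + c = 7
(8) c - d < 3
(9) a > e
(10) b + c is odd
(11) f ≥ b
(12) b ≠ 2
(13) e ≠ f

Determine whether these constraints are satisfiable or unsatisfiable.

Satisfiable

Setting (a, b, c, d, e, f) = (3, 3, 4, 3, 2, 4) satisfies everything: constraint 1: c - d = 1; constraint 2: f + b = 7; constraint 3: f + a = 7, and the others follow.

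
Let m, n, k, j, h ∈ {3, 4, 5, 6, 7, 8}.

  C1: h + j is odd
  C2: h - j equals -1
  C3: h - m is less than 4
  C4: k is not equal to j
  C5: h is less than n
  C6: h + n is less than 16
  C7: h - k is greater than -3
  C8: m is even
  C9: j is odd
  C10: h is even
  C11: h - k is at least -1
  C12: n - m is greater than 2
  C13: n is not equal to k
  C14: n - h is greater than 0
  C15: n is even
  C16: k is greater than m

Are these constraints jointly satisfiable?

Satisfiable

The assignment m = 4, n = 8, k = 6, j = 7, h = 6 works:
  constraint 2 holds since h - j = -1.
  constraint 3 holds since h - m = 2.
  constraint 6 holds since h + n = 14.
The rest check out directly.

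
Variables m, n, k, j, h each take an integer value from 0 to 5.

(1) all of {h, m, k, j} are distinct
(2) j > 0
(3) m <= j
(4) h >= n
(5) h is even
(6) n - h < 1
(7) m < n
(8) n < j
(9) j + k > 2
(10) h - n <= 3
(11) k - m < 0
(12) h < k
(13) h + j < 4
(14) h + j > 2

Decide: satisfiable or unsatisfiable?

Constraints 4, 7, 11, and 12 give h < k, k < m, m < n, n ≤ h. Chaining: h < k < m < n ≤ h, which forces h < h — impossible.

Unsatisfiable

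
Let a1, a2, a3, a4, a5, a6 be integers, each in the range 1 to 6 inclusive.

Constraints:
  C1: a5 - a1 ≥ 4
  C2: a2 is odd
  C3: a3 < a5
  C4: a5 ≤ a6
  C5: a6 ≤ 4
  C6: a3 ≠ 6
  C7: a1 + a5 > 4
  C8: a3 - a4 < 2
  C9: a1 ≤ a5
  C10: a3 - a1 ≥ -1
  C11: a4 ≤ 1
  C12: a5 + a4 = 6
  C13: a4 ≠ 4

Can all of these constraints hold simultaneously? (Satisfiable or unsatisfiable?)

From constraints 4 and 5: a5 ≤ a6 ≤ 4. From constraint 11: a4 ≤ 1. Hence a5 + a4 ≤ 5. But constraint 12 requires a5 + a4 = 6, and 6 > 5. Contradiction.

Unsatisfiable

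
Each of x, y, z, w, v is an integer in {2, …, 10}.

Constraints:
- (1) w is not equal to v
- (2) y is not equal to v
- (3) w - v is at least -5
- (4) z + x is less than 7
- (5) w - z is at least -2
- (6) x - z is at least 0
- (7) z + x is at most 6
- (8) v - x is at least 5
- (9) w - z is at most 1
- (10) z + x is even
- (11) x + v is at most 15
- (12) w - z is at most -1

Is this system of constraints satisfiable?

Constraints 3, 6, 8, and 12 give w − v ≥ -5, v − x ≥ 5, x − z ≥ 0, z − w ≥ 1.
Adding all 4 inequalities: the left sides telescope to 0, and the right sides sum to (-5) + 5 + 0 + 1 = 1. So 0 ≥ 1, which is false.

Unsatisfiable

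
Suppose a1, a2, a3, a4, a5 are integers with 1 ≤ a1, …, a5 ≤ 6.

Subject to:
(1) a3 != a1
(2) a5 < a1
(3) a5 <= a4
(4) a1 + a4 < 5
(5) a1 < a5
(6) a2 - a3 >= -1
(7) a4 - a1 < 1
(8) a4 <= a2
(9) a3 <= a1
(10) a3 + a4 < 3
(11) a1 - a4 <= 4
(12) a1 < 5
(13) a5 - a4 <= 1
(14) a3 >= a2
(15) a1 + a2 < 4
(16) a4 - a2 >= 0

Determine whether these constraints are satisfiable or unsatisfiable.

Constraints 3, 5, 8, 9, and 14 give a4 ≤ a2, a2 ≤ a3, a3 ≤ a1, a1 < a5, a5 ≤ a4. Chaining: a4 ≤ a2 ≤ a3 ≤ a1 < a5 ≤ a4, which forces a4 < a4 — impossible.

Unsatisfiable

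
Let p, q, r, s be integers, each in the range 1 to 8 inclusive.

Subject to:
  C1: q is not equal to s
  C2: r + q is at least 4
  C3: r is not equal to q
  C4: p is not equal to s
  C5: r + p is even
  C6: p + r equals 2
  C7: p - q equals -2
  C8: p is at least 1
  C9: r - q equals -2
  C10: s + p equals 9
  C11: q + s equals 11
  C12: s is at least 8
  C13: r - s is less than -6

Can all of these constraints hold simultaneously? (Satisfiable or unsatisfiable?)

Satisfiable

Setting (p, q, r, s) = (1, 3, 1, 8) satisfies everything: constraint 2: r + q = 4; constraint 6: p + r = 2, and the others follow.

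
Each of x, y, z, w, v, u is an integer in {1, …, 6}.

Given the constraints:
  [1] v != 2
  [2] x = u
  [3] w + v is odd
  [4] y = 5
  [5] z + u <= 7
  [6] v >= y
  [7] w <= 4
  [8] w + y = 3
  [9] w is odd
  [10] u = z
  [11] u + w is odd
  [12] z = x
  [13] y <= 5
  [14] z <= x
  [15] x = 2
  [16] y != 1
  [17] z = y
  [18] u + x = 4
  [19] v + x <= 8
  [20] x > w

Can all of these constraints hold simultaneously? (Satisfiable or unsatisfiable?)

Constraint 15 fixes x = 2 and constraint 4 fixes y = 5. Constraints 2, 10, and 17 give x = u = z = y, so x = y. But 2 ≠ 5 — contradiction.

Unsatisfiable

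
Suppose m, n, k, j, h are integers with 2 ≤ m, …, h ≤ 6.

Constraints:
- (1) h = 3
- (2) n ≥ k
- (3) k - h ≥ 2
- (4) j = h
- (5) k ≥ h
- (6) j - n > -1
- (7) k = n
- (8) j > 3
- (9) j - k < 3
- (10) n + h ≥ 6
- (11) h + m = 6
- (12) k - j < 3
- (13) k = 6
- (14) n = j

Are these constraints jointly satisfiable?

Constraint 13 fixes k = 6 and constraint 1 fixes h = 3. Constraints 4, 7, and 14 give k = n = j = h, so k = h. But 6 ≠ 3 — contradiction.

Unsatisfiable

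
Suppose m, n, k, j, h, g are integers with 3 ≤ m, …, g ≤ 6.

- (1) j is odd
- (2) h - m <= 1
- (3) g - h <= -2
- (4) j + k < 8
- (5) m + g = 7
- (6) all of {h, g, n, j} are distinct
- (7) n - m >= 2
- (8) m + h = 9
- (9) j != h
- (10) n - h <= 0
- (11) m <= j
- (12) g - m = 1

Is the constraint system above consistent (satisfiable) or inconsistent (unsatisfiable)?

Constraints 2, 7, and 10 give h − n ≥ 0, n − m ≥ 2, m − h ≥ -1.
Adding all 3 inequalities: the left sides telescope to 0, and the right sides sum to 0 + 2 + (-1) = 1. So 0 ≥ 1, which is false.

Unsatisfiable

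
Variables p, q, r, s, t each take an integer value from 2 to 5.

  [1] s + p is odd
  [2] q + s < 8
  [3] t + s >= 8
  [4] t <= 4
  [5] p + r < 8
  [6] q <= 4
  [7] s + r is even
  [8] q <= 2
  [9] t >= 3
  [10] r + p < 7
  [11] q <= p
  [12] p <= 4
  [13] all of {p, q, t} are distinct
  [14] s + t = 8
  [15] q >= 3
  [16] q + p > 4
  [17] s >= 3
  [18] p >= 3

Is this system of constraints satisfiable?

Constraints 4, 6, 9, 12, 15, and 18 confine each of p, q, t to the 2 values {3, 4}.
Constraint 13 requires all 3 of them to be distinct, but only 2 values are available — impossible by the pigeonhole principle.

Unsatisfiable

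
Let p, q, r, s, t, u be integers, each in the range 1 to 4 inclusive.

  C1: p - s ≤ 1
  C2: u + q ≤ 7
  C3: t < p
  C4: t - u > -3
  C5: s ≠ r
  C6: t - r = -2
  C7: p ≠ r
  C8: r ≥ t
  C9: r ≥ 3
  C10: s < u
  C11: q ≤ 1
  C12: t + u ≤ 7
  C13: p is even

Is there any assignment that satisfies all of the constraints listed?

Satisfiable

Setting (p, q, r, s, t, u) = (2, 1, 3, 1, 1, 3) satisfies everything: constraint 1: p - s = 1; constraint 2: u + q = 4; constraint 4: t - u = -2, and the others follow.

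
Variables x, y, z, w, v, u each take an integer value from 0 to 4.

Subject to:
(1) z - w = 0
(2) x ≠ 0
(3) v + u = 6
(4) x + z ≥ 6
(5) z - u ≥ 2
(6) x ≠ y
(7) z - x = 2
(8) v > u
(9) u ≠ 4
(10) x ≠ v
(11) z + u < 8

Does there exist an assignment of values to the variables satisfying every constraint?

Try x = 2, y = 1, z = 4, w = 4, v = 4, u = 2.
Check constraint 1: z - w = 0; constraint 3: v + u = 6. The remaining constraints are straightforward to verify.

Satisfiable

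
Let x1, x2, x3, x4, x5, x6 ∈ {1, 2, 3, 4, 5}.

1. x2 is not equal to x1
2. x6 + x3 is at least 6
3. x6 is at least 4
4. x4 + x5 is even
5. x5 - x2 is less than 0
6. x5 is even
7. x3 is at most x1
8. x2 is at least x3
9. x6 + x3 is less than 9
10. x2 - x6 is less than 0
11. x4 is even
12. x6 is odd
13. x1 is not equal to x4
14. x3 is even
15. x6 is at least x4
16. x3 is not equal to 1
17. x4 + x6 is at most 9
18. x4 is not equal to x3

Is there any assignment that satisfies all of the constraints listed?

The assignment x1 = 2, x2 = 4, x3 = 2, x4 = 4, x5 = 2, x6 = 5 works:
  constraint 2 holds since x6 + x3 = 7.
  constraint 5 holds since x5 - x2 = -2.
  constraint 9 holds since x6 + x3 = 7.
The rest check out directly.

Satisfiable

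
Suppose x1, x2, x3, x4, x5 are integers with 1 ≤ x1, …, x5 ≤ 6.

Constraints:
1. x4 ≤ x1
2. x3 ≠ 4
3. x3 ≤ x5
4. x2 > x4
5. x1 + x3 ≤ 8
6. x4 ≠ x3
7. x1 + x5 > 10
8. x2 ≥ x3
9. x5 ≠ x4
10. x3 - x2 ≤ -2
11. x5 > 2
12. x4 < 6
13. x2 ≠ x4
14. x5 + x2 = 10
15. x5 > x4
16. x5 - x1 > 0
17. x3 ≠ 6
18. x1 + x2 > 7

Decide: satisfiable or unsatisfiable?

Setting (x1, x2, x3, x4, x5) = (5, 4, 1, 2, 6) satisfies everything: constraint 5: x1 + x3 = 6; constraint 7: x1 + x5 = 11, and the others follow.

Satisfiable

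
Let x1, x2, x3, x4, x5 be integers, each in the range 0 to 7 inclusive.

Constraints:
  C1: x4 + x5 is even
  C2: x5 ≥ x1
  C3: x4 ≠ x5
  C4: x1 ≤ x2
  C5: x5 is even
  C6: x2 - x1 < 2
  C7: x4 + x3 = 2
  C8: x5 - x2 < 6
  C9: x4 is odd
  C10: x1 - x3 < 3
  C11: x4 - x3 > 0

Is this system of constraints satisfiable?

Constraint 9 makes x4 odd and constraint 5 makes x5 even, so x4 + x5 must be odd. Constraint 1 says x4 + x5 is even — contradiction.

Unsatisfiable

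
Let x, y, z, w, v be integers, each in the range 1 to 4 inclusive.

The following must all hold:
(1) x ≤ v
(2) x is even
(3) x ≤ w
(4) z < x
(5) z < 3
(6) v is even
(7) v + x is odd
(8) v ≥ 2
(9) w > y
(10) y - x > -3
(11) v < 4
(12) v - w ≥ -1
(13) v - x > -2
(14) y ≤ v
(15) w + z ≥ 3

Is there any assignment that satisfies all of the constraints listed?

Unsatisfiable

Constraint 6 makes v even and constraint 2 makes x even, so v + x must be even. Constraint 7 says v + x is odd — contradiction.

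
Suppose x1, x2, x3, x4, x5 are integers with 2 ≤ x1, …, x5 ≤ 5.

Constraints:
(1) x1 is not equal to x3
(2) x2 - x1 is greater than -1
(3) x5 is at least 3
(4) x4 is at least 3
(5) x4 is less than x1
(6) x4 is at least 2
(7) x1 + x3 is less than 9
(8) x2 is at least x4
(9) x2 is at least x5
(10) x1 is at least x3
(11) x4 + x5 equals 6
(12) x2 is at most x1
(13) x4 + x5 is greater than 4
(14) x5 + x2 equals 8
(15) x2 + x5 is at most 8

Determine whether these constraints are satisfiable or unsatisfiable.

Satisfiable

Setting (x1, x2, x3, x4, x5) = (5, 5, 2, 3, 3) satisfies everything: constraint 2: x2 - x1 = 0; constraint 7: x1 + x3 = 7, and the others follow.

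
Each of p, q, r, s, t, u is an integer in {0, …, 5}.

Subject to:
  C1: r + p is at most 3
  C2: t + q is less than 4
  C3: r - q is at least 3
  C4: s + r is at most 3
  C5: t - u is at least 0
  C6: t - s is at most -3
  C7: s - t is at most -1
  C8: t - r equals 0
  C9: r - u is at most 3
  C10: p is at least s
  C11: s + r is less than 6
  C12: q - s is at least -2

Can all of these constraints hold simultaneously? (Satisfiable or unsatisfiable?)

Constraints 3, 5, 6, 9, and 12 give r − q ≥ 3, q − s ≥ -2, s − t ≥ 3, t − u ≥ 0, u − r ≥ -3.
Adding all 5 inequalities: the left sides telescope to 0, and the right sides sum to 3 + (-2) + 3 + 0 + (-3) = 1. So 0 ≥ 1, which is false.

Unsatisfiable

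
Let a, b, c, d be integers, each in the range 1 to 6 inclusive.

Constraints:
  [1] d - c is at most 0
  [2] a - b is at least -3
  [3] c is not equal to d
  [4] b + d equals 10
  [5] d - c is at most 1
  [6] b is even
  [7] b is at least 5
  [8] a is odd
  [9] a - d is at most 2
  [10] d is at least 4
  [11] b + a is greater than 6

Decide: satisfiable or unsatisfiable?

Satisfiable

The assignment a = 3, b = 6, c = 5, d = 4 works:
  constraint 1 holds since d - c = -1.
  constraint 2 holds since a - b = -3.
  constraint 4 holds since b + d = 10.
The rest check out directly.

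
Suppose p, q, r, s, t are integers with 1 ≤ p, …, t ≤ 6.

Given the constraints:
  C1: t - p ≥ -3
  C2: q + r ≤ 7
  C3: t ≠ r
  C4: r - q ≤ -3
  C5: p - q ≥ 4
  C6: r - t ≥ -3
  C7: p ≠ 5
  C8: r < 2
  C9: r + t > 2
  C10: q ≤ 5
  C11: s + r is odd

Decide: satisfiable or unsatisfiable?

Constraints 1, 4, 5, and 6 give t − p ≥ -3, p − q ≥ 4, q − r ≥ 3, r − t ≥ -3.
Adding all 4 inequalities: the left sides telescope to 0, and the right sides sum to (-3) + 4 + 3 + (-3) = 1. So 0 ≥ 1, which is false.

Unsatisfiable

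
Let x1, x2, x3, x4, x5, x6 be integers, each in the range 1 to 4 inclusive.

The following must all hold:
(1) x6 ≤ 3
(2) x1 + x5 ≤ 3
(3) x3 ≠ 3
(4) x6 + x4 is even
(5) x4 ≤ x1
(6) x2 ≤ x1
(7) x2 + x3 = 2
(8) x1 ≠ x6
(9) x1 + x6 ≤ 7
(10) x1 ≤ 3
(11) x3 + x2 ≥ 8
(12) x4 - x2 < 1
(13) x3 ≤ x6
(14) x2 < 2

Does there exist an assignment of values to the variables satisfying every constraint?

Unsatisfiable

From constraints 1 and 13: x3 ≤ x6 ≤ 3. From constraints 6 and 10: x2 ≤ x1 ≤ 3. Hence x3 + x2 ≤ 6. But constraint 11 requires x3 + x2 ≥ 8, and 8 > 6. Contradiction.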